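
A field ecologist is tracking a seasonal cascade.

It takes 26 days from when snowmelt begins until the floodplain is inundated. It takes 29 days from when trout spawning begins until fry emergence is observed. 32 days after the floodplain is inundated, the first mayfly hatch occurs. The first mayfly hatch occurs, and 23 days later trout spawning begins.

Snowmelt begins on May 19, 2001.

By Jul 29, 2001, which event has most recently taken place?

The first mayfly hatch occurs

Snowmelt begins: May 19, 2001.
The floodplain is inundated: May 19, 2001 + 26 days = Jun 14, 2001.
The first mayfly hatch occurs: Jun 14, 2001 + 32 days = Jul 16, 2001.
Trout spawning begins: Jul 16, 2001 + 23 days = Aug 8, 2001.
Fry emergence is observed: Aug 8, 2001 + 29 days = Sep 6, 2001.
Jul 29, 2001 falls between when the first mayfly hatch occurs (Jul 16, 2001) and when trout spawning begins (Aug 8, 2001).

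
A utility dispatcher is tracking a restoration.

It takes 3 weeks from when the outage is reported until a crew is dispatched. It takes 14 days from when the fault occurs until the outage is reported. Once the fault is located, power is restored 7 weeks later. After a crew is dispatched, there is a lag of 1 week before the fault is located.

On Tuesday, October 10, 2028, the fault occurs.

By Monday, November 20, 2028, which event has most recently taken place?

The fault occurs: Oct 10, 2028.
The outage is reported: Oct 10, 2028 + 14 days = Oct 24, 2028.
A crew is dispatched: Oct 24, 2028 + 3 weeks = Nov 14, 2028.
The fault is located: Nov 14, 2028 + 1 week = Nov 21, 2028.
Power is restored: Nov 21, 2028 + 7 weeks = Jan 9, 2029.
Nov 20, 2028 falls between when a crew is dispatched (Nov 14, 2028) and when the fault is located (Nov 21, 2028).

A crew is dispatched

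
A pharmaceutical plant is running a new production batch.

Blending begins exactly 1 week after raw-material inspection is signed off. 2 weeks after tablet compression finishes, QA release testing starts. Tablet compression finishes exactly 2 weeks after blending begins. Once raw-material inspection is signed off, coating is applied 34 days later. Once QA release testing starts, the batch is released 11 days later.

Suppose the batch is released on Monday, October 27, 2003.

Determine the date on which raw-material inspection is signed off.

The batch is released: Oct 27, 2003.
QA release testing starts: Oct 27, 2003 − 11 days = Oct 16, 2003.
Tablet compression finishes: Oct 16, 2003 − 2 weeks = Oct 2, 2003.
Blending begins: Oct 2, 2003 − 2 weeks = Sep 18, 2003.
Raw-material inspection is signed off: Sep 18, 2003 − 1 week = Sep 11, 2003.

Thursday, September 11, 2003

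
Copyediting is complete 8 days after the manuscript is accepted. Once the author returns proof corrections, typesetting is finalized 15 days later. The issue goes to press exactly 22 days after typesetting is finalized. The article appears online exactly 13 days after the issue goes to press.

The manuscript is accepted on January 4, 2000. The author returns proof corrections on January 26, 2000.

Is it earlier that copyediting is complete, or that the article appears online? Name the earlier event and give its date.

The manuscript is accepted: Jan 4, 2000.
Copyediting is complete: Jan 4, 2000 + 8 days = Jan 12, 2000.
The author returns proof corrections: Jan 26, 2000.
Typesetting is finalized: Jan 26, 2000 + 15 days = Feb 10, 2000.
The issue goes to press: Feb 10, 2000 + 22 days = Mar 3, 2000.
The article appears online: Mar 3, 2000 + 13 days = Mar 16, 2000.
Comparing: copyediting is complete on Jan 12, 2000 vs the article appears online on Mar 16, 2000. Earlier: copyediting is complete.

Copyediting is complete — January 12, 2000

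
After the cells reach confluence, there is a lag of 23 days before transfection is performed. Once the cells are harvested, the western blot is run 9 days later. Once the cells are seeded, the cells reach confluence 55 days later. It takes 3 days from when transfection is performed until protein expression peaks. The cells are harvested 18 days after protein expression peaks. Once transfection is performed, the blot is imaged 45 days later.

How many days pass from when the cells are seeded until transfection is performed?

Causal path: the cells are seeded → the cells reach confluence → transfection is performed.
Total delay along the path: 55 + 23 = 78 days.

78 days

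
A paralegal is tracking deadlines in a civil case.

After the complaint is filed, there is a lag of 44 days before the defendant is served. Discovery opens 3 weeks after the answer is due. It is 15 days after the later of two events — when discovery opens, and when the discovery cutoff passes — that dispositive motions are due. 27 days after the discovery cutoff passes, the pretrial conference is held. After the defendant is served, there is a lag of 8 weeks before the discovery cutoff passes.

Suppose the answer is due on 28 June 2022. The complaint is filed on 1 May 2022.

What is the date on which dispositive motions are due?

24 August 2022

The answer is due: Jun 28, 2022.
Discovery opens: Jun 28, 2022 + 3 weeks = Jul 19, 2022.
The complaint is filed: May 1, 2022.
The defendant is served: May 1, 2022 + 44 days = Jun 14, 2022.
The discovery cutoff passes: Jun 14, 2022 + 8 weeks = Aug 9, 2022.
Both prerequisites met — discovery opens (Jul 19, 2022), the discovery cutoff passes (Aug 9, 2022); the later is Aug 9, 2022.
Dispositive motions are due: Aug 9, 2022 + 15 days = Aug 24, 2022.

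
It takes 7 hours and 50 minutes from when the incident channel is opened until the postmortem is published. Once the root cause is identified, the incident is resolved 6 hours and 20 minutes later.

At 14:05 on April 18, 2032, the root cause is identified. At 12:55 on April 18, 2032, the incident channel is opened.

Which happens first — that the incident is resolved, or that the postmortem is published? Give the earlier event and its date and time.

The incident is resolved — 20:25 on April 18, 2032

The root cause is identified: 14:05 Apr 18, 2032.
The incident is resolved: 14:05 Apr 18, 2032 + 6h20m = 20:25 Apr 18, 2032.
The incident channel is opened: 12:55 Apr 18, 2032.
The postmortem is published: 12:55 Apr 18, 2032 + 7h50m = 20:45 Apr 18, 2032.
Comparing: the incident is resolved at 20:25 Apr 18, 2032 vs the postmortem is published at 20:45 Apr 18, 2032. Earlier: the incident is resolved.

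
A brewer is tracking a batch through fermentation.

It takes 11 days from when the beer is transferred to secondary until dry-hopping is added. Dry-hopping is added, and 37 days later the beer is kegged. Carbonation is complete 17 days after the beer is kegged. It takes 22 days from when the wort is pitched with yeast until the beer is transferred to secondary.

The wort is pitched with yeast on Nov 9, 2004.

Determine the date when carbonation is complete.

The wort is pitched with yeast: Nov 9, 2004.
The beer is transferred to secondary: Nov 9, 2004 + 22 days = Dec 1, 2004.
Dry-hopping is added: Dec 1, 2004 + 11 days = Dec 12, 2004.
The beer is kegged: Dec 12, 2004 + 37 days = Jan 18, 2005.
Carbonation is complete: Jan 18, 2005 + 17 days = Feb 4, 2005.

Feb 4, 2005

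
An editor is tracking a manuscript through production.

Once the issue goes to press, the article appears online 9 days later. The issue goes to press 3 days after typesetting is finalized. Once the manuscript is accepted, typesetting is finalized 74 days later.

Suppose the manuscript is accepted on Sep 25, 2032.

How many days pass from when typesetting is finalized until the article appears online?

12 days

Causal path: typesetting is finalized → the issue goes to press → the article appears online.
Total delay along the path: 3 + 9 = 12 days.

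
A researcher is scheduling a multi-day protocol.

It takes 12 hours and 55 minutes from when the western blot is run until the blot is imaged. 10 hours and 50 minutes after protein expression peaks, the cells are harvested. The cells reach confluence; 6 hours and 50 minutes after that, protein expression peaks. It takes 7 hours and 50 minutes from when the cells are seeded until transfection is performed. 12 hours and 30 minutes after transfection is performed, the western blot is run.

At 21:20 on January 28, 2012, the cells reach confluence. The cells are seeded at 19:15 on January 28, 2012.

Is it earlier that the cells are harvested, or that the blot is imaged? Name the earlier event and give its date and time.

The cells reach confluence: 21:20 Jan 28, 2012.
Protein expression peaks: 21:20 Jan 28, 2012 + 6h50m = 04:10 Jan 29, 2012.
The cells are harvested: 04:10 Jan 29, 2012 + 10h50m = 15:00 Jan 29, 2012.
The cells are seeded: 19:15 Jan 28, 2012.
Transfection is performed: 19:15 Jan 28, 2012 + 7h50m = 03:05 Jan 29, 2012.
The western blot is run: 03:05 Jan 29, 2012 + 12h30m = 15:35 Jan 29, 2012.
The blot is imaged: 15:35 Jan 29, 2012 + 12h55m = 04:30 Jan 30, 2012.
Comparing: the cells are harvested at 15:00 Jan 29, 2012 vs the blot is imaged at 04:30 Jan 30, 2012. Earlier: the cells are harvested.

The cells are harvested — 15:00 on January 29, 2012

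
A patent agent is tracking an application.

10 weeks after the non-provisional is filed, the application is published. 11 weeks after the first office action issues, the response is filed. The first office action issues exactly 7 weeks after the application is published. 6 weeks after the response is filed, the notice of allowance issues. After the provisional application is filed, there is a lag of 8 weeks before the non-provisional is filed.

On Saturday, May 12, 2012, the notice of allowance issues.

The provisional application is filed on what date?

The notice of allowance issues: May 12, 2012.
The response is filed: May 12, 2012 − 6 weeks = Mar 31, 2012.
The first office action issues: Mar 31, 2012 − 11 weeks = Jan 14, 2012.
The application is published: Jan 14, 2012 − 7 weeks = Nov 26, 2011.
The non-provisional is filed: Nov 26, 2011 − 10 weeks = Sep 17, 2011.
The provisional application is filed: Sep 17, 2011 − 8 weeks = Jul 23, 2011.

Saturday, July 23, 2011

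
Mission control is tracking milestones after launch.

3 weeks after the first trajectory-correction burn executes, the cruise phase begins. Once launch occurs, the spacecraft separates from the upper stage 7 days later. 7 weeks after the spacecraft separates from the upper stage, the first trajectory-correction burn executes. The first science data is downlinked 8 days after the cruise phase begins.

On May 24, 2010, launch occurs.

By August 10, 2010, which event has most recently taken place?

The cruise phase begins

Launch occurs: May 24, 2010.
The spacecraft separates from the upper stage: May 24, 2010 + 7 days = May 31, 2010.
The first trajectory-correction burn executes: May 31, 2010 + 7 weeks = Jul 19, 2010.
The cruise phase begins: Jul 19, 2010 + 3 weeks = Aug 9, 2010.
The first science data is downlinked: Aug 9, 2010 + 8 days = Aug 17, 2010.
Aug 10, 2010 falls between when the cruise phase begins (Aug 9, 2010) and when the first science data is downlinked (Aug 17, 2010).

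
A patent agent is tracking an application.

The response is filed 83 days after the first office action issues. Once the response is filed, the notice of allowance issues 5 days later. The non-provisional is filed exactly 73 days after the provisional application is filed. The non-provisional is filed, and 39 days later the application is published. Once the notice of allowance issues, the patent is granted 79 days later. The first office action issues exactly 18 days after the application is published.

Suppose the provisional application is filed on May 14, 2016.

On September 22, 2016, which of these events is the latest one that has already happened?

The provisional application is filed: May 14, 2016.
The non-provisional is filed: May 14, 2016 + 73 days = Jul 26, 2016.
The application is published: Jul 26, 2016 + 39 days = Sep 3, 2016.
The first office action issues: Sep 3, 2016 + 18 days = Sep 21, 2016.
The response is filed: Sep 21, 2016 + 83 days = Dec 13, 2016.
The notice of allowance issues: Dec 13, 2016 + 5 days = Dec 18, 2016.
The patent is granted: Dec 18, 2016 + 79 days = Mar 7, 2017.
Sep 22, 2016 falls between when the first office action issues (Sep 21, 2016) and when the response is filed (Dec 13, 2016).

The first office action issues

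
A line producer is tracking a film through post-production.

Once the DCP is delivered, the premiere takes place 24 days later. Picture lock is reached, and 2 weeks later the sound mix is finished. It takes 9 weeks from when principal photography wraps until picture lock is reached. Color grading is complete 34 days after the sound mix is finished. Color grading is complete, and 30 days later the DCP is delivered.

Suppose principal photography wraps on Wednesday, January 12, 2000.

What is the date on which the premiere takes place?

Principal photography wraps: Jan 12, 2000.
Picture lock is reached: Jan 12, 2000 + 9 weeks = Mar 15, 2000.
The sound mix is finished: Mar 15, 2000 + 2 weeks = Mar 29, 2000.
Color grading is complete: Mar 29, 2000 + 34 days = May 2, 2000.
The DCP is delivered: May 2, 2000 + 30 days = Jun 1, 2000.
The premiere takes place: Jun 1, 2000 + 24 days = Jun 25, 2000.

Sunday, June 25, 2000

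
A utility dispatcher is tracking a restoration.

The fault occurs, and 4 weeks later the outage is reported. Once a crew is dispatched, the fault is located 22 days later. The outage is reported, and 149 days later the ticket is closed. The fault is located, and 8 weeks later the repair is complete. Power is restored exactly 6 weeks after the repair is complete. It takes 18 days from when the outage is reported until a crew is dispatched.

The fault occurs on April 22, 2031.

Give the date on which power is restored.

October 5, 2031

The fault occurs: Apr 22, 2031.
The outage is reported: Apr 22, 2031 + 4 weeks = May 20, 2031.
A crew is dispatched: May 20, 2031 + 18 days = Jun 7, 2031.
The fault is located: Jun 7, 2031 + 22 days = Jun 29, 2031.
The repair is complete: Jun 29, 2031 + 8 weeks = Aug 24, 2031.
Power is restored: Aug 24, 2031 + 6 weeks = Oct 5, 2031.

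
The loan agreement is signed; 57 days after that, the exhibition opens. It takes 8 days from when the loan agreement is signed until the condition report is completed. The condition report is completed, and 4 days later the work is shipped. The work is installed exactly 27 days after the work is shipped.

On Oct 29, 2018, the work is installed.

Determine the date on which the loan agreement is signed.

Sep 20, 2018

The work is installed: Oct 29, 2018.
The work is shipped: Oct 29, 2018 − 27 days = Oct 2, 2018.
The condition report is completed: Oct 2, 2018 − 4 days = Sep 28, 2018.
The loan agreement is signed: Sep 28, 2018 − 8 days = Sep 20, 2018.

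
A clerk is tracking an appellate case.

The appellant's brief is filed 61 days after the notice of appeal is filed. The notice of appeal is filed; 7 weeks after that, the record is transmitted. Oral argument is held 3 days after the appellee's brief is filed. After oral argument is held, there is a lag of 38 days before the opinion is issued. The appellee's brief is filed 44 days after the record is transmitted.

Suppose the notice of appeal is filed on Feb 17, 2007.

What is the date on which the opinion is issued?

The notice of appeal is filed: Feb 17, 2007.
The record is transmitted: Feb 17, 2007 + 7 weeks = Apr 7, 2007.
The appellee's brief is filed: Apr 7, 2007 + 44 days = May 21, 2007.
Oral argument is held: May 21, 2007 + 3 days = May 24, 2007.
The opinion is issued: May 24, 2007 + 38 days = Jul 1, 2007.

Jul 1, 2007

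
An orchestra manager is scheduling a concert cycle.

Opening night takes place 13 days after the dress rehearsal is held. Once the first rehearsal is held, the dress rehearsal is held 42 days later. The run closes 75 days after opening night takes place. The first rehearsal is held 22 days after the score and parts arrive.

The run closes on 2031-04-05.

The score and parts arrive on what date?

2030-11-04

The run closes: Apr 5, 2031.
Opening night takes place: Apr 5, 2031 − 75 days = Jan 20, 2031.
The dress rehearsal is held: Jan 20, 2031 − 13 days = Jan 7, 2031.
The first rehearsal is held: Jan 7, 2031 − 42 days = Nov 26, 2030.
The score and parts arrive: Nov 26, 2030 − 22 days = Nov 4, 2030.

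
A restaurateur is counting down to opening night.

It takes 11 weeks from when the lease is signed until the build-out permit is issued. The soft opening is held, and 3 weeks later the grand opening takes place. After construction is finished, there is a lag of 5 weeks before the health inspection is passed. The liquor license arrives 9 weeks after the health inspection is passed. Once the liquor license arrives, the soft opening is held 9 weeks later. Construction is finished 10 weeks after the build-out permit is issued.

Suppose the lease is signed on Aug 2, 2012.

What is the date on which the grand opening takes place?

Jun 27, 2013

The lease is signed: Aug 2, 2012.
The build-out permit is issued: Aug 2, 2012 + 11 weeks = Oct 18, 2012.
Construction is finished: Oct 18, 2012 + 10 weeks = Dec 27, 2012.
The health inspection is passed: Dec 27, 2012 + 5 weeks = Jan 31, 2013.
The liquor license arrives: Jan 31, 2013 + 9 weeks = Apr 4, 2013.
The soft opening is held: Apr 4, 2013 + 9 weeks = Jun 6, 2013.
The grand opening takes place: Jun 6, 2013 + 3 weeks = Jun 27, 2013.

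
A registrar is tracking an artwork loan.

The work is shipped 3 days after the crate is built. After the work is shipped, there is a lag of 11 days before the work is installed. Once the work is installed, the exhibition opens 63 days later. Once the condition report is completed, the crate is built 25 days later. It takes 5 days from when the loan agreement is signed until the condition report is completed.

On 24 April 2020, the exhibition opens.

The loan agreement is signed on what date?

8 January 2020

The exhibition opens: Apr 24, 2020.
The work is installed: Apr 24, 2020 − 63 days = Feb 21, 2020.
The work is shipped: Feb 21, 2020 − 11 days = Feb 10, 2020.
The crate is built: Feb 10, 2020 − 3 days = Feb 7, 2020.
The condition report is completed: Feb 7, 2020 − 25 days = Jan 13, 2020.
The loan agreement is signed: Jan 13, 2020 − 5 days = Jan 8, 2020.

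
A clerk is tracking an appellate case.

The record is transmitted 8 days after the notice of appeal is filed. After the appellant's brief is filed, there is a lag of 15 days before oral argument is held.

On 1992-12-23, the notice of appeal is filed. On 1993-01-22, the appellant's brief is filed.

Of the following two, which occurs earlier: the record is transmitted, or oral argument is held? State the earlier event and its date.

The record is transmitted — 1992-12-31

The notice of appeal is filed: Dec 23, 1992.
The record is transmitted: Dec 23, 1992 + 8 days = Dec 31, 1992.
The appellant's brief is filed: Jan 22, 1993.
Oral argument is held: Jan 22, 1993 + 15 days = Feb 6, 1993.
Comparing: the record is transmitted on Dec 31, 1992 vs oral argument is held on Feb 6, 1993. Earlier: the record is transmitted.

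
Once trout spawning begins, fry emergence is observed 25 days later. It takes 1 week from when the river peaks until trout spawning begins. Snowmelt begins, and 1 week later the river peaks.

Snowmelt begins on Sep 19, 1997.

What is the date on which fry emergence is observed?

Snowmelt begins: Sep 19, 1997.
The river peaks: Sep 19, 1997 + 1 week = Sep 26, 1997.
Trout spawning begins: Sep 26, 1997 + 1 week = Oct 3, 1997.
Fry emergence is observed: Oct 3, 1997 + 25 days = Oct 28, 1997.

Oct 28, 1997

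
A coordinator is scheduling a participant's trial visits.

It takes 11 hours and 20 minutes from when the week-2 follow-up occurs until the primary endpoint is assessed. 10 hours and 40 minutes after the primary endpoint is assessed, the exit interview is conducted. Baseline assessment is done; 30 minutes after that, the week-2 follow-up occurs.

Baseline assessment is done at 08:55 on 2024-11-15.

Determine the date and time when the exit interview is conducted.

07:25 on 2024-11-16

Baseline assessment is done: 08:55 Nov 15, 2024.
The week-2 follow-up occurs: 08:55 Nov 15, 2024 + 30m = 09:25 Nov 15, 2024.
The primary endpoint is assessed: 09:25 Nov 15, 2024 + 11h20m = 20:45 Nov 15, 2024.
The exit interview is conducted: 20:45 Nov 15, 2024 + 10h40m = 07:25 Nov 16, 2024.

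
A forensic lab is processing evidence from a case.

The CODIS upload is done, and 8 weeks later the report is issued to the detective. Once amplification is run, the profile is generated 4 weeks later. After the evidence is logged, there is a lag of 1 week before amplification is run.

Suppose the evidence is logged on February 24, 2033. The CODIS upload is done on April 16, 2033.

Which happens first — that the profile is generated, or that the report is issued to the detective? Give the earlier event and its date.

The evidence is logged: Feb 24, 2033.
Amplification is run: Feb 24, 2033 + 1 week = Mar 3, 2033.
The profile is generated: Mar 3, 2033 + 4 weeks = Mar 31, 2033.
The CODIS upload is done: Apr 16, 2033.
The report is issued to the detective: Apr 16, 2033 + 8 weeks = Jun 11, 2033.
Comparing: the profile is generated on Mar 31, 2033 vs the report is issued to the detective on Jun 11, 2033. Earlier: the profile is generated.

The profile is generated — March 31, 2033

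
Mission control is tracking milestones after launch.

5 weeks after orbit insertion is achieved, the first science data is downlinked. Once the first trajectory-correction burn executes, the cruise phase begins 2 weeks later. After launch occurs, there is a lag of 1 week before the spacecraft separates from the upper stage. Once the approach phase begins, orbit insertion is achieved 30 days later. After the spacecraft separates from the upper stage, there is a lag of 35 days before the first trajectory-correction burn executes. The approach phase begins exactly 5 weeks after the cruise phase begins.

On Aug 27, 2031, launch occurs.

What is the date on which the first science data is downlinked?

Jan 30, 2032

Launch occurs: Aug 27, 2031.
The spacecraft separates from the upper stage: Aug 27, 2031 + 1 week = Sep 3, 2031.
The first trajectory-correction burn executes: Sep 3, 2031 + 35 days = Oct 8, 2031.
The cruise phase begins: Oct 8, 2031 + 2 weeks = Oct 22, 2031.
The approach phase begins: Oct 22, 2031 + 5 weeks = Nov 26, 2031.
Orbit insertion is achieved: Nov 26, 2031 + 30 days = Dec 26, 2031.
The first science data is downlinked: Dec 26, 2031 + 5 weeks = Jan 30, 2032.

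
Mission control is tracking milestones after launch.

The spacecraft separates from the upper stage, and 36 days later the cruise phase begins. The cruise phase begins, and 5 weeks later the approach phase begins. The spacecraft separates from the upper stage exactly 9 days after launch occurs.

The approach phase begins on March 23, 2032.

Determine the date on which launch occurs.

The approach phase begins: Mar 23, 2032.
The cruise phase begins: Mar 23, 2032 − 5 weeks = Feb 17, 2032.
The spacecraft separates from the upper stage: Feb 17, 2032 − 36 days = Jan 12, 2032.
Launch occurs: Jan 12, 2032 − 9 days = Jan 3, 2032.

January 3, 2032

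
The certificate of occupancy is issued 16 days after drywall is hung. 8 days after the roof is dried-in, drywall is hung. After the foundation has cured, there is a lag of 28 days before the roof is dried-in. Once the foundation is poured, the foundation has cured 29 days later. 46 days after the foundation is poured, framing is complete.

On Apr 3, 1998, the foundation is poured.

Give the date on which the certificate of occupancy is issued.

The foundation is poured: Apr 3, 1998.
The foundation has cured: Apr 3, 1998 + 29 days = May 2, 1998.
The roof is dried-in: May 2, 1998 + 28 days = May 30, 1998.
Drywall is hung: May 30, 1998 + 8 days = Jun 7, 1998.
The certificate of occupancy is issued: Jun 7, 1998 + 16 days = Jun 23, 1998.

Jun 23, 1998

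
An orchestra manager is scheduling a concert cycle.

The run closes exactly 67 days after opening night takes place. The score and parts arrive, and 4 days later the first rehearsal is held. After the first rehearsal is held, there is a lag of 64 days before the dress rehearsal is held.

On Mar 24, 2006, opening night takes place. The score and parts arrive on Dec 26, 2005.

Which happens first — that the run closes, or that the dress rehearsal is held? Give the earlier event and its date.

The dress rehearsal is held — Mar 4, 2006

Opening night takes place: Mar 24, 2006.
The run closes: Mar 24, 2006 + 67 days = May 30, 2006.
The score and parts arrive: Dec 26, 2005.
The first rehearsal is held: Dec 26, 2005 + 4 days = Dec 30, 2005.
The dress rehearsal is held: Dec 30, 2005 + 64 days = Mar 4, 2006.
Comparing: the run closes on May 30, 2006 vs the dress rehearsal is held on Mar 4, 2006. Earlier: the dress rehearsal is held.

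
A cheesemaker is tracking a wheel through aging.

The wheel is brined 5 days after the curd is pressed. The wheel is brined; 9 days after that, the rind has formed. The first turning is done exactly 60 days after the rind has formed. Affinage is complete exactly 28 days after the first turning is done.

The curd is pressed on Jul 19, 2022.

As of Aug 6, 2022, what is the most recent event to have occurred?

The curd is pressed: Jul 19, 2022.
The wheel is brined: Jul 19, 2022 + 5 days = Jul 24, 2022.
The rind has formed: Jul 24, 2022 + 9 days = Aug 2, 2022.
The first turning is done: Aug 2, 2022 + 60 days = Oct 1, 2022.
Affinage is complete: Oct 1, 2022 + 28 days = Oct 29, 2022.
Aug 6, 2022 falls between when the rind has formed (Aug 2, 2022) and when the first turning is done (Oct 1, 2022).

The rind has formed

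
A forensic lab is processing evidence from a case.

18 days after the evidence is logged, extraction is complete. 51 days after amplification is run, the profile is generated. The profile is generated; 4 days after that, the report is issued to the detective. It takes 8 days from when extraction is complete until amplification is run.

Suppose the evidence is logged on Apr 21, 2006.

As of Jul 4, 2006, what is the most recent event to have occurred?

Amplification is run

The evidence is logged: Apr 21, 2006.
Extraction is complete: Apr 21, 2006 + 18 days = May 9, 2006.
Amplification is run: May 9, 2006 + 8 days = May 17, 2006.
The profile is generated: May 17, 2006 + 51 days = Jul 7, 2006.
The report is issued to the detective: Jul 7, 2006 + 4 days = Jul 11, 2006.
Jul 4, 2006 falls between when amplification is run (May 17, 2006) and when the profile is generated (Jul 7, 2006).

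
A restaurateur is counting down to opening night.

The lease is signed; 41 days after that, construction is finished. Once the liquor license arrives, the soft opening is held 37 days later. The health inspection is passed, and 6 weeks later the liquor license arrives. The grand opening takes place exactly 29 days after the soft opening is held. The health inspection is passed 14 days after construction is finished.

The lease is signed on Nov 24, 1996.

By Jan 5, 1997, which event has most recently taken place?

Construction is finished

The lease is signed: Nov 24, 1996.
Construction is finished: Nov 24, 1996 + 41 days = Jan 4, 1997.
The health inspection is passed: Jan 4, 1997 + 14 days = Jan 18, 1997.
The liquor license arrives: Jan 18, 1997 + 6 weeks = Mar 1, 1997.
The soft opening is held: Mar 1, 1997 + 37 days = Apr 7, 1997.
The grand opening takes place: Apr 7, 1997 + 29 days = May 6, 1997.
Jan 5, 1997 falls between when construction is finished (Jan 4, 1997) and when the health inspection is passed (Jan 18, 1997).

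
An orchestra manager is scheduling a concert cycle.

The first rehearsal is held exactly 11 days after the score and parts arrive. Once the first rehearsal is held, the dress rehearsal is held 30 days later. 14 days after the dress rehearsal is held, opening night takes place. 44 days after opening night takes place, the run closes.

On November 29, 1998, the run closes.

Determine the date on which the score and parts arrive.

August 22, 1998

The run closes: Nov 29, 1998.
Opening night takes place: Nov 29, 1998 − 44 days = Oct 16, 1998.
The dress rehearsal is held: Oct 16, 1998 − 14 days = Oct 2, 1998.
The first rehearsal is held: Oct 2, 1998 − 30 days = Sep 2, 1998.
The score and parts arrive: Sep 2, 1998 − 11 days = Aug 22, 1998.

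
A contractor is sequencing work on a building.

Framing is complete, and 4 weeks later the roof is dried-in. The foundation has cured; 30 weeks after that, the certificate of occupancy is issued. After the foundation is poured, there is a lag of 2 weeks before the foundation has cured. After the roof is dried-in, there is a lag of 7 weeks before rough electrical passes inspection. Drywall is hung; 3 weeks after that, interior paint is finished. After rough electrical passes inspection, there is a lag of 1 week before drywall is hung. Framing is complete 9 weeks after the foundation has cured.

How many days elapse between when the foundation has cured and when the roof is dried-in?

91 days

Causal path: the foundation has cured → framing is complete → the roof is dried-in.
Total delay along the path: 9 + 4 weeks = 13 weeks = 91 days.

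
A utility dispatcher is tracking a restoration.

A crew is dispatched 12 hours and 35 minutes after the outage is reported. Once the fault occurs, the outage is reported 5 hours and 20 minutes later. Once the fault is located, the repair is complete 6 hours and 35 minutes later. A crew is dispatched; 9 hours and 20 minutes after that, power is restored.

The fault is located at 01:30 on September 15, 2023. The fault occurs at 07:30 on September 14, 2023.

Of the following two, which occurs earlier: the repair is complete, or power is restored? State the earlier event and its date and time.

The repair is complete — 08:05 on September 15, 2023

The fault is located: 01:30 Sep 15, 2023.
The repair is complete: 01:30 Sep 15, 2023 + 6h35m = 08:05 Sep 15, 2023.
The fault occurs: 07:30 Sep 14, 2023.
The outage is reported: 07:30 Sep 14, 2023 + 5h20m = 12:50 Sep 14, 2023.
A crew is dispatched: 12:50 Sep 14, 2023 + 12h35m = 01:25 Sep 15, 2023.
Power is restored: 01:25 Sep 15, 2023 + 9h20m = 10:45 Sep 15, 2023.
Comparing: the repair is complete at 08:05 Sep 15, 2023 vs power is restored at 10:45 Sep 15, 2023. Earlier: the repair is complete.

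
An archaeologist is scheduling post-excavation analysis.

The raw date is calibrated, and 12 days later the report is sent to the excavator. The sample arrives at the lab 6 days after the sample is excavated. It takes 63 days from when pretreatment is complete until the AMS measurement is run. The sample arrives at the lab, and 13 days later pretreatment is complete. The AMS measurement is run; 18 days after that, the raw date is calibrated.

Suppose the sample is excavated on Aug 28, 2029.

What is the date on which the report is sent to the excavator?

The sample is excavated: Aug 28, 2029.
The sample arrives at the lab: Aug 28, 2029 + 6 days = Sep 3, 2029.
Pretreatment is complete: Sep 3, 2029 + 13 days = Sep 16, 2029.
The AMS measurement is run: Sep 16, 2029 + 63 days = Nov 18, 2029.
The raw date is calibrated: Nov 18, 2029 + 18 days = Dec 6, 2029.
The report is sent to the excavator: Dec 6, 2029 + 12 days = Dec 18, 2029.

Dec 18, 2029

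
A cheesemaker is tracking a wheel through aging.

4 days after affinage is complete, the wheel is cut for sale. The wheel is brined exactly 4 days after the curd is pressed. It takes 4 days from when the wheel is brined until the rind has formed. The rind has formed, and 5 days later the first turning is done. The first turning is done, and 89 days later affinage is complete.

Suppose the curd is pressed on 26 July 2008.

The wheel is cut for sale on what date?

9 November 2008

The curd is pressed: Jul 26, 2008.
The wheel is brined: Jul 26, 2008 + 4 days = Jul 30, 2008.
The rind has formed: Jul 30, 2008 + 4 days = Aug 3, 2008.
The first turning is done: Aug 3, 2008 + 5 days = Aug 8, 2008.
Affinage is complete: Aug 8, 2008 + 89 days = Nov 5, 2008.
The wheel is cut for sale: Nov 5, 2008 + 4 days = Nov 9, 2008.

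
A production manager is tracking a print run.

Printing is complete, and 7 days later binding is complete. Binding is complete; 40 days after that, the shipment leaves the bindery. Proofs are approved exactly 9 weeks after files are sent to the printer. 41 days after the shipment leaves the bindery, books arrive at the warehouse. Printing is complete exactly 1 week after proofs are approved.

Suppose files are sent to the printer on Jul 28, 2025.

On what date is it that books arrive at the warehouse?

Files are sent to the printer: Jul 28, 2025.
Proofs are approved: Jul 28, 2025 + 9 weeks = Sep 29, 2025.
Printing is complete: Sep 29, 2025 + 1 week = Oct 6, 2025.
Binding is complete: Oct 6, 2025 + 7 days = Oct 13, 2025.
The shipment leaves the bindery: Oct 13, 2025 + 40 days = Nov 22, 2025.
Books arrive at the warehouse: Nov 22, 2025 + 41 days = Jan 2, 2026.

Jan 2, 2026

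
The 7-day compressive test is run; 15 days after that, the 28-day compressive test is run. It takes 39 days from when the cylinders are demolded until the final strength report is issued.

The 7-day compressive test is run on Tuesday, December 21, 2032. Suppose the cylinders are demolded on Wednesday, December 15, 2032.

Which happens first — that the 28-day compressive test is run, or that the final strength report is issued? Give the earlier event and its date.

The 7-day compressive test is run: Dec 21, 2032.
The 28-day compressive test is run: Dec 21, 2032 + 15 days = Jan 5, 2033.
The cylinders are demolded: Dec 15, 2032.
The final strength report is issued: Dec 15, 2032 + 39 days = Jan 23, 2033.
Comparing: the 28-day compressive test is run on Jan 5, 2033 vs the final strength report is issued on Jan 23, 2033. Earlier: the 28-day compressive test is run.

The 28-day compressive test is run — Wednesday, January 5, 2033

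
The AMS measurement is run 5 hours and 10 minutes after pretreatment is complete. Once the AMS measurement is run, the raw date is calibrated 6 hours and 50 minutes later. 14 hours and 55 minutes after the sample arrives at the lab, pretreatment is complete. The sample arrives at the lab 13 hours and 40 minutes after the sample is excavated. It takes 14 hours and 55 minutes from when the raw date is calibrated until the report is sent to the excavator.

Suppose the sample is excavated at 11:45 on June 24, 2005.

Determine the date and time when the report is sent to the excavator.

The sample is excavated: 11:45 Jun 24, 2005.
The sample arrives at the lab: 11:45 Jun 24, 2005 + 13h40m = 01:25 Jun 25, 2005.
Pretreatment is complete: 01:25 Jun 25, 2005 + 14h55m = 16:20 Jun 25, 2005.
The AMS measurement is run: 16:20 Jun 25, 2005 + 5h10m = 21:30 Jun 25, 2005.
The raw date is calibrated: 21:30 Jun 25, 2005 + 6h50m = 04:20 Jun 26, 2005.
The report is sent to the excavator: 04:20 Jun 26, 2005 + 14h55m = 19:15 Jun 26, 2005.

19:15 on June 26, 2005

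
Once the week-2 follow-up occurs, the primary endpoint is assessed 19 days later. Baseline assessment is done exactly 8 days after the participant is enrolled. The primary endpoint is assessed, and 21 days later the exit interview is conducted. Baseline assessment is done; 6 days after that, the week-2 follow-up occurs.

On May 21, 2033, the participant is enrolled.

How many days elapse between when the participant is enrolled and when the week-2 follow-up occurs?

14 days

Causal path: the participant is enrolled → baseline assessment is done → the week-2 follow-up occurs.
Total delay along the path: 8 + 6 = 14 days.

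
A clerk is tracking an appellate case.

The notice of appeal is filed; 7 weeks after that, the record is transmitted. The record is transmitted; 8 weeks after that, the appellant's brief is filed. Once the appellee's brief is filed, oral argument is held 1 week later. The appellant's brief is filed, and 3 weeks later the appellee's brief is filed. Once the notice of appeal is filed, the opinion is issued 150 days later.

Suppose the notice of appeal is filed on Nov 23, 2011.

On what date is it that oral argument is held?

The notice of appeal is filed: Nov 23, 2011.
The record is transmitted: Nov 23, 2011 + 7 weeks = Jan 11, 2012.
The appellant's brief is filed: Jan 11, 2012 + 8 weeks = Mar 7, 2012.
The appellee's brief is filed: Mar 7, 2012 + 3 weeks = Mar 28, 2012.
Oral argument is held: Mar 28, 2012 + 1 week = Apr 4, 2012.

Apr 4, 2012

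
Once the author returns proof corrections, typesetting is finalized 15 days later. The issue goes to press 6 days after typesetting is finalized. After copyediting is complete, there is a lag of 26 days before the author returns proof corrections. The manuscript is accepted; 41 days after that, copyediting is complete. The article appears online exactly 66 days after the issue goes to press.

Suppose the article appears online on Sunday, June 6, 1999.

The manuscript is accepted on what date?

The article appears online: Jun 6, 1999.
The issue goes to press: Jun 6, 1999 − 66 days = Apr 1, 1999.
Typesetting is finalized: Apr 1, 1999 − 6 days = Mar 26, 1999.
The author returns proof corrections: Mar 26, 1999 − 15 days = Mar 11, 1999.
Copyediting is complete: Mar 11, 1999 − 26 days = Feb 13, 1999.
The manuscript is accepted: Feb 13, 1999 − 41 days = Jan 3, 1999.

Sunday, January 3, 1999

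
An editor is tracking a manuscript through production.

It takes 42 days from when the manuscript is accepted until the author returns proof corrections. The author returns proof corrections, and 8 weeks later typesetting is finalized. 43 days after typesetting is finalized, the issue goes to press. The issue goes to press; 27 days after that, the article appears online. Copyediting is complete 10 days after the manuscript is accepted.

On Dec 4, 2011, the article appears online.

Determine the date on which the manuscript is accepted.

The article appears online: Dec 4, 2011.
The issue goes to press: Dec 4, 2011 − 27 days = Nov 7, 2011.
Typesetting is finalized: Nov 7, 2011 − 43 days = Sep 25, 2011.
The author returns proof corrections: Sep 25, 2011 − 8 weeks = Jul 31, 2011.
The manuscript is accepted: Jul 31, 2011 − 42 days = Jun 19, 2011.

Jun 19, 2011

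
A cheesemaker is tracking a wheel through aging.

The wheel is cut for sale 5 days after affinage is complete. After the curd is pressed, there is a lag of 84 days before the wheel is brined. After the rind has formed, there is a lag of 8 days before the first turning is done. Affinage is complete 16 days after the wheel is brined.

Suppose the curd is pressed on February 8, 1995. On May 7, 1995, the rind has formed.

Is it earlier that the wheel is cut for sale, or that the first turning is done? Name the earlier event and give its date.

The curd is pressed: Feb 8, 1995.
The wheel is brined: Feb 8, 1995 + 84 days = May 3, 1995.
Affinage is complete: May 3, 1995 + 16 days = May 19, 1995.
The wheel is cut for sale: May 19, 1995 + 5 days = May 24, 1995.
The rind has formed: May 7, 1995.
The first turning is done: May 7, 1995 + 8 days = May 15, 1995.
Comparing: the wheel is cut for sale on May 24, 1995 vs the first turning is done on May 15, 1995. Earlier: the first turning is done.

The first turning is done — May 15, 1995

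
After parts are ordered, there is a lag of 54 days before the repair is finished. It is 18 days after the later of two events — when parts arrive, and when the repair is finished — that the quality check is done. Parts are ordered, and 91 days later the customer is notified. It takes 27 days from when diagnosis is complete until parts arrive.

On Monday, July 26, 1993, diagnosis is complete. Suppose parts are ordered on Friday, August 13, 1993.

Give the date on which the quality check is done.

Sunday, October 24, 1993

Diagnosis is complete: Jul 26, 1993.
Parts arrive: Jul 26, 1993 + 27 days = Aug 22, 1993.
Parts are ordered: Aug 13, 1993.
The repair is finished: Aug 13, 1993 + 54 days = Oct 6, 1993.
Both prerequisites met — parts arrive (Aug 22, 1993), the repair is finished (Oct 6, 1993); the later is Oct 6, 1993.
The quality check is done: Oct 6, 1993 + 18 days = Oct 24, 1993.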